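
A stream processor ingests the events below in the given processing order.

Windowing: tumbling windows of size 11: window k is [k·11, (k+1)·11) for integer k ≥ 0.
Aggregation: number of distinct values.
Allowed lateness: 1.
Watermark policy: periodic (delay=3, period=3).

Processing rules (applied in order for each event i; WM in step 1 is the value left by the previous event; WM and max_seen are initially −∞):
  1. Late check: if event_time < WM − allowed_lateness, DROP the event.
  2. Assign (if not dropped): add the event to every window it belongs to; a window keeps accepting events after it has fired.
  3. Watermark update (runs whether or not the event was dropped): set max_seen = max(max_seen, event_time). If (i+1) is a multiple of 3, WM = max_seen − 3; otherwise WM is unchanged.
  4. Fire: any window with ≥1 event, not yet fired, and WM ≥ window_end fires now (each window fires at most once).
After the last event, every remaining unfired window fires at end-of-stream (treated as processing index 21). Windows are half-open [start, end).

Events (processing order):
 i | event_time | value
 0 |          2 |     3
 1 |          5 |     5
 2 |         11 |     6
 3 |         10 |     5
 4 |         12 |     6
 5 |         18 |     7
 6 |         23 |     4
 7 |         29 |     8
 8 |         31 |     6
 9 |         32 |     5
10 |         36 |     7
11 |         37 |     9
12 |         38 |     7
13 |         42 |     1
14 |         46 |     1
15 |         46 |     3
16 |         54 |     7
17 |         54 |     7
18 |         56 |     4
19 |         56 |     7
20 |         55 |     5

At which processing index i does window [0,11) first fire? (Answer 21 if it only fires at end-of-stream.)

i=0 t=2 v=3: → [0,11); WM=−∞
i=1 t=5 v=5: → [0,11); WM=−∞
i=2 t=11 v=6: → [11,22); WM=8
i=3 t=10 v=5: → [0,11); WM=8
i=4 t=12 v=6: → [11,22); WM=8
i=5 t=18 v=7: → [11,22); WM=15; [0,11) fires=2
i=6 t=23 v=4: → [22,33); WM=15
i=7 t=29 v=8: → [22,33); WM=15
i=8 t=31 v=6: → [22,33); WM=28; [11,22) fires=2
i=9 t=32 v=5: → [22,33); WM=28
i=10 t=36 v=7: → [33,44); WM=28
i=11 t=37 v=9: → [33,44); WM=34; [22,33) fires=4
i=12 t=38 v=7: → [33,44); WM=34
i=13 t=42 v=1: → [33,44); WM=34
i=14 t=46 v=1: → [44,55); WM=43
i=15 t=46 v=3: → [44,55); WM=43
i=16 t=54 v=7: → [44,55); WM=43
i=17 t=54 v=7: → [44,55); WM=51; [33,44) fires=3
i=18 t=56 v=4: → [55,66); WM=51
i=19 t=56 v=7: → [55,66); WM=51
i=20 t=55 v=5: → [55,66); WM=53

5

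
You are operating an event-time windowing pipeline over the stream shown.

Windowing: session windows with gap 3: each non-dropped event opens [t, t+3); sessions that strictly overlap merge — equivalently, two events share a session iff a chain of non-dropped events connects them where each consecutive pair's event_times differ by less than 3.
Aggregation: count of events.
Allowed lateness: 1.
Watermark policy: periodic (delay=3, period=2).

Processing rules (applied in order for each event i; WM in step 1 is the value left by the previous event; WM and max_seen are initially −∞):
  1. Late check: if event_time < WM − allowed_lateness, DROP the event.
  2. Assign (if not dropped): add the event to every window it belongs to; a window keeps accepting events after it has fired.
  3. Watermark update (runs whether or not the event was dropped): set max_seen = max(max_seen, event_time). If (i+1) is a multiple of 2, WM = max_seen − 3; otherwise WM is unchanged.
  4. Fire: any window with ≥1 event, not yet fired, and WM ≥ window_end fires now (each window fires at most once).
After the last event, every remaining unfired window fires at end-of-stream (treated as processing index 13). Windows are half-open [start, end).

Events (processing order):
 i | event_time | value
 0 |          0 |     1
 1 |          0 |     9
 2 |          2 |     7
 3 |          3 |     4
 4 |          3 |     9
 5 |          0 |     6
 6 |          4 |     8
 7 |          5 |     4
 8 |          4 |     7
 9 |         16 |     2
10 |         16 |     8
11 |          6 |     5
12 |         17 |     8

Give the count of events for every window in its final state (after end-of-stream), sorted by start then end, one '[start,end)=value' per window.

i=0 t=0 v=1: → [0,3); WM=−∞
i=1 t=0 v=9: → [0,3); WM=-3
i=2 t=2 v=7: → [0,5); WM=-3
i=3 t=3 v=4: → [0,6); WM=0
i=4 t=3 v=9: → [0,6); WM=0
i=5 t=0 v=6: → [0,6); WM=0
i=6 t=4 v=8: → [0,7); WM=0
i=7 t=5 v=4: → [0,8); WM=2
i=8 t=4 v=7: → [0,8); WM=2
i=9 t=16 v=2: → [16,19); WM=13
i=10 t=16 v=8: → [16,19); WM=13
i=11 t=6 v=5: DROP (t<13-1); WM=13
i=12 t=17 v=8: → [16,20); WM=13

[0,8)=9 [16,20)=3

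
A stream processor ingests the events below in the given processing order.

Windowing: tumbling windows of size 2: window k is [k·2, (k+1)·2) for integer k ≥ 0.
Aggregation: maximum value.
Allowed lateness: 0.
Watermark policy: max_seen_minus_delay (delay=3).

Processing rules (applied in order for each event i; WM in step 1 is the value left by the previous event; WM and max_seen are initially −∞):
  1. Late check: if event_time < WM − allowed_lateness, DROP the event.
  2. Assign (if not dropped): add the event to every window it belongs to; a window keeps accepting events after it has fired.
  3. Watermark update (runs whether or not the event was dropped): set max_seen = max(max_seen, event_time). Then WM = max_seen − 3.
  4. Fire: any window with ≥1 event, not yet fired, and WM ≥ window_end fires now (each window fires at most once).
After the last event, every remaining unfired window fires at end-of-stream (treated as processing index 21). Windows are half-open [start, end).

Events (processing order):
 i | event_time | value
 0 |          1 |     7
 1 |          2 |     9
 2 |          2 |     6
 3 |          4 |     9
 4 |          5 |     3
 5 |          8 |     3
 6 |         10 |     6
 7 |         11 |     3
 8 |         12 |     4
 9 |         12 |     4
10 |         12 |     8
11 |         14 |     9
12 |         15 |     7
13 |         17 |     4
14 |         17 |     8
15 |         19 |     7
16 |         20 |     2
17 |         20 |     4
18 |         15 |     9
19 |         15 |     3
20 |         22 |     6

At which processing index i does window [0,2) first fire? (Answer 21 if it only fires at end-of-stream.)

i=0 t=1 v=7: → [0,2); WM=-2
i=1 t=2 v=9: → [2,4); WM=-1
i=2 t=2 v=6: → [2,4); WM=-1
i=3 t=4 v=9: → [4,6); WM=1
i=4 t=5 v=3: → [4,6); WM=2; [0,2) fires=7
i=5 t=8 v=3: → [8,10); WM=5; [2,4) fires=9
i=6 t=10 v=6: → [10,12); WM=7; [4,6) fires=9
i=7 t=11 v=3: → [10,12); WM=8
i=8 t=12 v=4: → [12,14); WM=9
i=9 t=12 v=4: → [12,14); WM=9
i=10 t=12 v=8: → [12,14); WM=9
i=11 t=14 v=9: → [14,16); WM=11; [8,10) fires=3
i=12 t=15 v=7: → [14,16); WM=12; [10,12) fires=6
i=13 t=17 v=4: → [16,18); WM=14; [12,14) fires=8
i=14 t=17 v=8: → [16,18); WM=14
i=15 t=19 v=7: → [18,20); WM=16; [14,16) fires=9
i=16 t=20 v=2: → [20,22); WM=17
i=17 t=20 v=4: → [20,22); WM=17
i=18 t=15 v=9: DROP (t<17-0); WM=17
i=19 t=15 v=3: DROP (t<17-0); WM=17
i=20 t=22 v=6: → [22,24); WM=19; [16,18) fires=8

4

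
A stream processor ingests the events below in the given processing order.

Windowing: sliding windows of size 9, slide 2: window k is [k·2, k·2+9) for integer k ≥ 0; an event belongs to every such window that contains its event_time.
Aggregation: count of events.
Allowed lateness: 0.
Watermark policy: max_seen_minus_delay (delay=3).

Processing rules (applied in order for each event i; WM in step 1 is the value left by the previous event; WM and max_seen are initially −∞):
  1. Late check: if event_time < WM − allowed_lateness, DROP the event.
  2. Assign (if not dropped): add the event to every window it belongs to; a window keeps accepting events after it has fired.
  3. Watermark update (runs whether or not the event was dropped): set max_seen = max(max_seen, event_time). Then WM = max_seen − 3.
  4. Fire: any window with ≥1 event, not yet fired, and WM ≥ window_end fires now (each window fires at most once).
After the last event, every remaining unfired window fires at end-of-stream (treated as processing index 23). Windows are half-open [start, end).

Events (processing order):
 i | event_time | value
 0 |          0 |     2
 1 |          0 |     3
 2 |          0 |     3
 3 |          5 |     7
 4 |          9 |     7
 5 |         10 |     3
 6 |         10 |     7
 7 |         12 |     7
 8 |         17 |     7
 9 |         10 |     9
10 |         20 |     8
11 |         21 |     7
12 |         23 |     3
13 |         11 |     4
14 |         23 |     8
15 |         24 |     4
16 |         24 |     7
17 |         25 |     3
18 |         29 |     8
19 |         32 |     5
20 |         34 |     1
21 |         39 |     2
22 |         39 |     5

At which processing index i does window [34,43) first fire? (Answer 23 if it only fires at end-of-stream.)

i=0 t=0 v=2: → [0,9); WM=-3
i=1 t=0 v=3: → [0,9); WM=-3
i=2 t=0 v=3: → [0,9); WM=-3
i=3 t=5 v=7: → [4,13),[2,11),[0,9); WM=2
i=4 t=9 v=7: → [8,17),[6,15),[4,13),[2,11); WM=6
i=5 t=10 v=3: → [10,19),[8,17),[6,15),[4,13),[2,11); WM=7
i=6 t=10 v=7: → [10,19),[8,17),[6,15),[4,13),[2,11); WM=7
i=7 t=12 v=7: → [12,21),[10,19),[8,17),[6,15),[4,13); WM=9; [0,9) fires=4
i=8 t=17 v=7: → [16,25),[14,23),[12,21),[10,19); WM=14; [2,11) fires=4 [4,13) fires=5
i=9 t=10 v=9: DROP (t<14-0); WM=14
i=10 t=20 v=8: → [20,29),[18,27),[16,25),[14,23),[12,21); WM=17; [6,15) fires=4 [8,17) fires=4
i=11 t=21 v=7: → [20,29),[18,27),[16,25),[14,23); WM=18
i=12 t=23 v=3: → [22,31),[20,29),[18,27),[16,25); WM=20; [10,19) fires=4
i=13 t=11 v=4: DROP (t<20-0); WM=20
i=14 t=23 v=8: → [22,31),[20,29),[18,27),[16,25); WM=20
i=15 t=24 v=4: → [24,33),[22,31),[20,29),[18,27),[16,25); WM=21; [12,21) fires=3
i=16 t=24 v=7: → [24,33),[22,31),[20,29),[18,27),[16,25); WM=21
i=17 t=25 v=3: → [24,33),[22,31),[20,29),[18,27); WM=22
i=18 t=29 v=8: → [28,37),[26,35),[24,33),[22,31); WM=26; [14,23) fires=3 [16,25) fires=7
i=19 t=32 v=5: → [32,41),[30,39),[28,37),[26,35),[24,33); WM=29; [18,27) fires=7 [20,29) fires=7
i=20 t=34 v=1: → [34,43),[32,41),[30,39),[28,37),[26,35); WM=31; [22,31) fires=6
i=21 t=39 v=2: → [38,47),[36,45),[34,43),[32,41); WM=36; [24,33) fires=5 [26,35) fires=3
i=22 t=39 v=5: → [38,47),[36,45),[34,43),[32,41); WM=36

23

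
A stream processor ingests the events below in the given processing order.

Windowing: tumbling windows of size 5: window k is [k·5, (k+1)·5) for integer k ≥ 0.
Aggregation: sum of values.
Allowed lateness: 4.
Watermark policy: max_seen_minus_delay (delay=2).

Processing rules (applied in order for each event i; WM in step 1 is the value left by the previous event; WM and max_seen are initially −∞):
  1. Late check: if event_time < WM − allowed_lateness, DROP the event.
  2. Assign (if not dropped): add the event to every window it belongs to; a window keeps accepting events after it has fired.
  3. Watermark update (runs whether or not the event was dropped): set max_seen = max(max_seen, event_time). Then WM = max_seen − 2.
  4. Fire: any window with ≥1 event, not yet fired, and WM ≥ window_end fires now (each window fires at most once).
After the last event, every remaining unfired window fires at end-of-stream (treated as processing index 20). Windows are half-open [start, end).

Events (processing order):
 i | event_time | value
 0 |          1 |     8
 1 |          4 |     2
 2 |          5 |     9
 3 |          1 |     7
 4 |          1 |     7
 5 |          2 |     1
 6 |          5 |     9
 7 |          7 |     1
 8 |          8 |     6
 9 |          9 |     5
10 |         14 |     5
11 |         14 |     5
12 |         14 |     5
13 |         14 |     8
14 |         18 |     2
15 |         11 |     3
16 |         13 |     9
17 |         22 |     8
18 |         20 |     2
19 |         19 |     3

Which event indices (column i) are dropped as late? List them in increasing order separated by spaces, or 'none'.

i=0 t=1 v=8: → [0,5); WM=-1
i=1 t=4 v=2: → [0,5); WM=2
i=2 t=5 v=9: → [5,10); WM=3
i=3 t=1 v=7: → [0,5); WM=3
i=4 t=1 v=7: → [0,5); WM=3
i=5 t=2 v=1: → [0,5); WM=3
i=6 t=5 v=9: → [5,10); WM=3
i=7 t=7 v=1: → [5,10); WM=5; [0,5) fires=25
i=8 t=8 v=6: → [5,10); WM=6
i=9 t=9 v=5: → [5,10); WM=7
i=10 t=14 v=5: → [10,15); WM=12; [5,10) fires=30
i=11 t=14 v=5: → [10,15); WM=12
i=12 t=14 v=5: → [10,15); WM=12
i=13 t=14 v=8: → [10,15); WM=12
i=14 t=18 v=2: → [15,20); WM=16; [10,15) fires=23
i=15 t=11 v=3: DROP (t<16-4); WM=16
i=16 t=13 v=9: → [10,15); WM=16
i=17 t=22 v=8: → [20,25); WM=20; [15,20) fires=2
i=18 t=20 v=2: → [20,25); WM=20
i=19 t=19 v=3: → [15,20); WM=20

15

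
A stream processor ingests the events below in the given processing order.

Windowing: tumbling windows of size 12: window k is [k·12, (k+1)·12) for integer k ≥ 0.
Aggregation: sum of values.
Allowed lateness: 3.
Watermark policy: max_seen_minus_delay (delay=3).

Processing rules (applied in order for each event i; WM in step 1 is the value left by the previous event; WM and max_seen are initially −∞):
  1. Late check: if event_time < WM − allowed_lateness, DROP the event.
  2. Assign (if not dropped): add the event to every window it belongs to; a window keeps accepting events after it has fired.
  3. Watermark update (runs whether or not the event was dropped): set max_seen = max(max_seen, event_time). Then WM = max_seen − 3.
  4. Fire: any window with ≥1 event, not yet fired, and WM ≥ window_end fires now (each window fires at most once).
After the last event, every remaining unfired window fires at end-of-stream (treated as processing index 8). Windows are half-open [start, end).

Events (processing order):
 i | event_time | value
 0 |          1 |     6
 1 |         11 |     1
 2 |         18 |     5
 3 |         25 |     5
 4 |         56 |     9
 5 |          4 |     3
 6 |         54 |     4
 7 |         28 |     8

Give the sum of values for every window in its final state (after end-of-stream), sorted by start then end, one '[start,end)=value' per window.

[0,12)=7 [12,24)=5 [24,36)=5 [48,60)=13

i=0 t=1 v=6: → [0,12); WM=-2
i=1 t=11 v=1: → [0,12); WM=8
i=2 t=18 v=5: → [12,24); WM=15; [0,12) fires=7
i=3 t=25 v=5: → [24,36); WM=22
i=4 t=56 v=9: → [48,60); WM=53; [12,24) fires=5 [24,36) fires=5
i=5 t=4 v=3: DROP (t<53-3); WM=53
i=6 t=54 v=4: → [48,60); WM=53
i=7 t=28 v=8: DROP (t<53-3); WM=53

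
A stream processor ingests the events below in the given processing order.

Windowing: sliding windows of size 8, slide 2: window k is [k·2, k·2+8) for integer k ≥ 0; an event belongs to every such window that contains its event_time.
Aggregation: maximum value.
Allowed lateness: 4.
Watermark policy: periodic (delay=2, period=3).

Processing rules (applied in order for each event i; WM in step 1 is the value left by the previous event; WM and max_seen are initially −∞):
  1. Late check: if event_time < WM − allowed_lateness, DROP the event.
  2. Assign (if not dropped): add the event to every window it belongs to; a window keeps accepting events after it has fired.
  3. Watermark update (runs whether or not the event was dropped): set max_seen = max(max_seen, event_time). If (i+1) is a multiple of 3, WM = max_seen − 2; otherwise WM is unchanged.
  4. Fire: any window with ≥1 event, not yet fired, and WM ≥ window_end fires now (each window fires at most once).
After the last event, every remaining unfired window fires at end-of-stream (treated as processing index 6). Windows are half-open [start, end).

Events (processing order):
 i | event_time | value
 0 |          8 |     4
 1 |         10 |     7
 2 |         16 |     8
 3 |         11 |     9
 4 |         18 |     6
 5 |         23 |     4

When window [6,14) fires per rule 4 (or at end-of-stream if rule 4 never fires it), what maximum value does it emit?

i=0 t=8 v=4: → [8,16),[6,14),[4,12),[2,10); WM=−∞
i=1 t=10 v=7: → [10,18),[8,16),[6,14),[4,12); WM=−∞
i=2 t=16 v=8: → [16,24),[14,22),[12,20),[10,18); WM=14; [2,10) fires=4 [4,12) fires=7 [6,14) fires=7
i=3 t=11 v=9: → [10,18),[8,16),[6,14),[4,12); WM=14
i=4 t=18 v=6: → [18,26),[16,24),[14,22),[12,20); WM=14
i=5 t=23 v=4: → [22,30),[20,28),[18,26),[16,24); WM=21; [8,16) fires=9 [10,18) fires=9 [12,20) fires=8

7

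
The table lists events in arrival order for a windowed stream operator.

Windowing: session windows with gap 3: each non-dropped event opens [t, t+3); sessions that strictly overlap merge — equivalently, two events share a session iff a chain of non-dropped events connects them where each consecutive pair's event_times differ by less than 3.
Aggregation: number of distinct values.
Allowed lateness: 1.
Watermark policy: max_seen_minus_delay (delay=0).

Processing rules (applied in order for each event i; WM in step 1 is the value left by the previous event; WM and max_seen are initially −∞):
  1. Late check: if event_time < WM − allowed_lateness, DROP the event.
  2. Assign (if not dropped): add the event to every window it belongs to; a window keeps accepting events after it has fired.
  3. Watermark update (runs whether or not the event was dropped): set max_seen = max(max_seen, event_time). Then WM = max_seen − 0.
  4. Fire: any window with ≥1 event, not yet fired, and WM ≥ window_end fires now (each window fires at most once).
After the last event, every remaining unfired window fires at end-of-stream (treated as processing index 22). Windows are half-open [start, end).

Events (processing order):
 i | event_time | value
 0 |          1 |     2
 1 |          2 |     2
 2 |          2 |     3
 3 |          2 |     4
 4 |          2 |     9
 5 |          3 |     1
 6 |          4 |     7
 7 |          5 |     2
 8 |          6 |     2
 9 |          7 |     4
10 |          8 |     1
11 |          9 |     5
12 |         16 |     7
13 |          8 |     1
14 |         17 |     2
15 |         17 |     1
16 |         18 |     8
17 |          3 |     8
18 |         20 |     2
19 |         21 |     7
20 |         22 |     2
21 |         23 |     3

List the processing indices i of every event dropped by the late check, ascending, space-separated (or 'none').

13 17

i=0 t=1 v=2: → [1,4); WM=1
i=1 t=2 v=2: → [1,5); WM=2
i=2 t=2 v=3: → [1,5); WM=2
i=3 t=2 v=4: → [1,5); WM=2
i=4 t=2 v=9: → [1,5); WM=2
i=5 t=3 v=1: → [1,6); WM=3
i=6 t=4 v=7: → [1,7); WM=4
i=7 t=5 v=2: → [1,8); WM=5
i=8 t=6 v=2: → [1,9); WM=6
i=9 t=7 v=4: → [1,10); WM=7
i=10 t=8 v=1: → [1,11); WM=8
i=11 t=9 v=5: → [1,12); WM=9
i=12 t=16 v=7: → [16,19); WM=16
i=13 t=8 v=1: DROP (t<16-1); WM=16
i=14 t=17 v=2: → [16,20); WM=17
i=15 t=17 v=1: → [16,20); WM=17
i=16 t=18 v=8: → [16,21); WM=18
i=17 t=3 v=8: DROP (t<18-1); WM=18
i=18 t=20 v=2: → [16,23); WM=20
i=19 t=21 v=7: → [16,24); WM=21
i=20 t=22 v=2: → [16,25); WM=22
i=21 t=23 v=3: → [16,26); WM=23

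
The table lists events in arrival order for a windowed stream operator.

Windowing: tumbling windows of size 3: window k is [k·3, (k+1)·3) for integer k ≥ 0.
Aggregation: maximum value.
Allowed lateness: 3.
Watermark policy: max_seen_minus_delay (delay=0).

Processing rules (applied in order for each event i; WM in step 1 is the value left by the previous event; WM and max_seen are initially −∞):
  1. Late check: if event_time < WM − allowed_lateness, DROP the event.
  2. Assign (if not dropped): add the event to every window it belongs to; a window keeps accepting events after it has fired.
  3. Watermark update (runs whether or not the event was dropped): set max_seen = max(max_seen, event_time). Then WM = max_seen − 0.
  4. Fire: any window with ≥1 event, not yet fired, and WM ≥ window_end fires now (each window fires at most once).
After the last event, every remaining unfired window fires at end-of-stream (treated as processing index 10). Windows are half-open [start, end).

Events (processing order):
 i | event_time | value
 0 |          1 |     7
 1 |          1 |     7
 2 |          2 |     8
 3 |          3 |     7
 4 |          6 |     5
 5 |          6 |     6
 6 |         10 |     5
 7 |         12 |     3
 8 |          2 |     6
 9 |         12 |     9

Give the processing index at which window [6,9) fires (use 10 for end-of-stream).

6

i=0 t=1 v=7: → [0,3); WM=1
i=1 t=1 v=7: → [0,3); WM=1
i=2 t=2 v=8: → [0,3); WM=2
i=3 t=3 v=7: → [3,6); WM=3; [0,3) fires=8
i=4 t=6 v=5: → [6,9); WM=6; [3,6) fires=7
i=5 t=6 v=6: → [6,9); WM=6
i=6 t=10 v=5: → [9,12); WM=10; [6,9) fires=6
i=7 t=12 v=3: → [12,15); WM=12; [9,12) fires=5
i=8 t=2 v=6: DROP (t<12-3); WM=12
i=9 t=12 v=9: → [12,15); WM=12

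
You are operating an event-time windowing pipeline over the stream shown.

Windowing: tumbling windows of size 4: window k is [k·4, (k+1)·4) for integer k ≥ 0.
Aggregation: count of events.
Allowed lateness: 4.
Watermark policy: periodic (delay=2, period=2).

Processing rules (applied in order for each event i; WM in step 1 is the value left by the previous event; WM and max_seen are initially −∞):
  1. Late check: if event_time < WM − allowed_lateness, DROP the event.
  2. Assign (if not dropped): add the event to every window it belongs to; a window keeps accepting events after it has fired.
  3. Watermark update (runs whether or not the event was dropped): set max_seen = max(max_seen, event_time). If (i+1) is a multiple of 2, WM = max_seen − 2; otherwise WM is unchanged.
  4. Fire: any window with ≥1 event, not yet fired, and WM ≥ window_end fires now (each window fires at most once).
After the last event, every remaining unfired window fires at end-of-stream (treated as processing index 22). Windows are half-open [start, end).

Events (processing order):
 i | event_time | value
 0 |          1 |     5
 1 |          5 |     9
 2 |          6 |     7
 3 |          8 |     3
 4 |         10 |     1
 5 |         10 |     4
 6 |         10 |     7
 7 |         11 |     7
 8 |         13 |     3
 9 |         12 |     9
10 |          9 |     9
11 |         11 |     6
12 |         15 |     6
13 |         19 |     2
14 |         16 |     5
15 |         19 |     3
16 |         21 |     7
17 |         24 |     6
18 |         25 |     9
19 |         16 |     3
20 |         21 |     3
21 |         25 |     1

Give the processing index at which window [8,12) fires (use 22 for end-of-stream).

i=0 t=1 v=5: → [0,4); WM=−∞
i=1 t=5 v=9: → [4,8); WM=3
i=2 t=6 v=7: → [4,8); WM=3
i=3 t=8 v=3: → [8,12); WM=6; [0,4) fires=1
i=4 t=10 v=1: → [8,12); WM=6
i=5 t=10 v=4: → [8,12); WM=8; [4,8) fires=2
i=6 t=10 v=7: → [8,12); WM=8
i=7 t=11 v=7: → [8,12); WM=9
i=8 t=13 v=3: → [12,16); WM=9
i=9 t=12 v=9: → [12,16); WM=11
i=10 t=9 v=9: → [8,12); WM=11
i=11 t=11 v=6: → [8,12); WM=11
i=12 t=15 v=6: → [12,16); WM=11
i=13 t=19 v=2: → [16,20); WM=17; [8,12) fires=7 [12,16) fires=3
i=14 t=16 v=5: → [16,20); WM=17
i=15 t=19 v=3: → [16,20); WM=17
i=16 t=21 v=7: → [20,24); WM=17
i=17 t=24 v=6: → [24,28); WM=22; [16,20) fires=3
i=18 t=25 v=9: → [24,28); WM=22
i=19 t=16 v=3: DROP (t<22-4); WM=23
i=20 t=21 v=3: → [20,24); WM=23
i=21 t=25 v=1: → [24,28); WM=23

13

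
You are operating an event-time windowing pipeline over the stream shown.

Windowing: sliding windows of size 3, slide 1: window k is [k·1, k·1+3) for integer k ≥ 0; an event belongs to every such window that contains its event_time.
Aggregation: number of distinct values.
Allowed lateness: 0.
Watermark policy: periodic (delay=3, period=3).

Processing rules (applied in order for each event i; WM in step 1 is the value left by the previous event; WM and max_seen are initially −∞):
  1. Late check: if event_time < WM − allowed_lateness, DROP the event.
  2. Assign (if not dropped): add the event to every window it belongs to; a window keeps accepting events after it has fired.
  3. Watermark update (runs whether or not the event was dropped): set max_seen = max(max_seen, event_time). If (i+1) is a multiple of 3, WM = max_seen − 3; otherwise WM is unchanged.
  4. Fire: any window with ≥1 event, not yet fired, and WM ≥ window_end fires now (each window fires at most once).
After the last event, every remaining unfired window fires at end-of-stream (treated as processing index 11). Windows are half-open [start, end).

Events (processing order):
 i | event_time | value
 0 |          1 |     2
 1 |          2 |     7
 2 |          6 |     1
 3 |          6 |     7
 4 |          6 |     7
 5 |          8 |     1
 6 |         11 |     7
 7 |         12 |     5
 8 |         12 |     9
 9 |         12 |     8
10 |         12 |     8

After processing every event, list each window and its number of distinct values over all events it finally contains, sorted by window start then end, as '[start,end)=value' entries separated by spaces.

[0,3)=2 [1,4)=2 [2,5)=1 [4,7)=2 [5,8)=2 [6,9)=2 [7,10)=1 [8,11)=1 [9,12)=1 [10,13)=4 [11,14)=4 [12,15)=3

i=0 t=1 v=2: → [1,4),[0,3); WM=−∞
i=1 t=2 v=7: → [2,5),[1,4),[0,3); WM=−∞
i=2 t=6 v=1: → [6,9),[5,8),[4,7); WM=3; [0,3) fires=2
i=3 t=6 v=7: → [6,9),[5,8),[4,7); WM=3
i=4 t=6 v=7: → [6,9),[5,8),[4,7); WM=3
i=5 t=8 v=1: → [8,11),[7,10),[6,9); WM=5; [1,4) fires=2 [2,5) fires=1
i=6 t=11 v=7: → [11,14),[10,13),[9,12); WM=5
i=7 t=12 v=5: → [12,15),[11,14),[10,13); WM=5
i=8 t=12 v=9: → [12,15),[11,14),[10,13); WM=9; [4,7) fires=2 [5,8) fires=2 [6,9) fires=2
i=9 t=12 v=8: → [12,15),[11,14),[10,13); WM=9
i=10 t=12 v=8: → [12,15),[11,14),[10,13); WM=9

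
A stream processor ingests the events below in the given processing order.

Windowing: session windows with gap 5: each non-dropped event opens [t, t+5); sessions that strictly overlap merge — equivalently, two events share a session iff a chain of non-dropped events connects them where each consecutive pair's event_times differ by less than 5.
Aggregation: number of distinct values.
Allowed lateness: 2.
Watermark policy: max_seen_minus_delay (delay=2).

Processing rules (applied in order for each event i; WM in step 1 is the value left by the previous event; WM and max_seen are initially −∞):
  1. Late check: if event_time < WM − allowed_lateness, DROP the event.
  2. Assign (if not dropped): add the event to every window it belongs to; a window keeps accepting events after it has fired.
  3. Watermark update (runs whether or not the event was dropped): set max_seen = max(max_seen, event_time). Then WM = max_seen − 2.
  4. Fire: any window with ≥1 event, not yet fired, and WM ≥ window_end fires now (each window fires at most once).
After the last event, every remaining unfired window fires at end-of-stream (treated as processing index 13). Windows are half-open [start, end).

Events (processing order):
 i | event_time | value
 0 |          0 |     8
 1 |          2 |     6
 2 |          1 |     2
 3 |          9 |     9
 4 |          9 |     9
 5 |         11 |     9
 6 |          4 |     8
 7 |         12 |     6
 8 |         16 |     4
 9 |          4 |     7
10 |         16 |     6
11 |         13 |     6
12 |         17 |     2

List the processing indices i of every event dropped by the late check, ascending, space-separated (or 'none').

i=0 t=0 v=8: → [0,5); WM=-2
i=1 t=2 v=6: → [0,7); WM=0
i=2 t=1 v=2: → [0,7); WM=0
i=3 t=9 v=9: → [9,14); WM=7
i=4 t=9 v=9: → [9,14); WM=7
i=5 t=11 v=9: → [9,16); WM=9
i=6 t=4 v=8: DROP (t<9-2); WM=9
i=7 t=12 v=6: → [9,17); WM=10
i=8 t=16 v=4: → [9,21); WM=14
i=9 t=4 v=7: DROP (t<14-2); WM=14
i=10 t=16 v=6: → [9,21); WM=14
i=11 t=13 v=6: → [9,21); WM=14
i=12 t=17 v=2: → [9,22); WM=15

6 9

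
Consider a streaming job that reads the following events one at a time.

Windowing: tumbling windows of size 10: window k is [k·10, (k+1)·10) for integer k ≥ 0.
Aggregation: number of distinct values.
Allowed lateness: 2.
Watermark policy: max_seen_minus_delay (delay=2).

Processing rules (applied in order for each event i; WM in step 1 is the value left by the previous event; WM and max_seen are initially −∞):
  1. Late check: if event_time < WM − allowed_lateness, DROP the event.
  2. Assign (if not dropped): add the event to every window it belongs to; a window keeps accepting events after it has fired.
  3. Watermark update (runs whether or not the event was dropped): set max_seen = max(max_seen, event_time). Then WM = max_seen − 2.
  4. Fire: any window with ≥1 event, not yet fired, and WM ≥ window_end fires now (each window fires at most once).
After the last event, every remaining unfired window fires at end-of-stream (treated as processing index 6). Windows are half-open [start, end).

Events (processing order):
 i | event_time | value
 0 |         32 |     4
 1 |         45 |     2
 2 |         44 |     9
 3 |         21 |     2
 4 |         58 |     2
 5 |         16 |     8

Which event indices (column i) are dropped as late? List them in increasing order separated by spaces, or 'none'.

i=0 t=32 v=4: → [30,40); WM=30
i=1 t=45 v=2: → [40,50); WM=43; [30,40) fires=1
i=2 t=44 v=9: → [40,50); WM=43
i=3 t=21 v=2: DROP (t<43-2); WM=43
i=4 t=58 v=2: → [50,60); WM=56; [40,50) fires=2
i=5 t=16 v=8: DROP (t<56-2); WM=56

3 5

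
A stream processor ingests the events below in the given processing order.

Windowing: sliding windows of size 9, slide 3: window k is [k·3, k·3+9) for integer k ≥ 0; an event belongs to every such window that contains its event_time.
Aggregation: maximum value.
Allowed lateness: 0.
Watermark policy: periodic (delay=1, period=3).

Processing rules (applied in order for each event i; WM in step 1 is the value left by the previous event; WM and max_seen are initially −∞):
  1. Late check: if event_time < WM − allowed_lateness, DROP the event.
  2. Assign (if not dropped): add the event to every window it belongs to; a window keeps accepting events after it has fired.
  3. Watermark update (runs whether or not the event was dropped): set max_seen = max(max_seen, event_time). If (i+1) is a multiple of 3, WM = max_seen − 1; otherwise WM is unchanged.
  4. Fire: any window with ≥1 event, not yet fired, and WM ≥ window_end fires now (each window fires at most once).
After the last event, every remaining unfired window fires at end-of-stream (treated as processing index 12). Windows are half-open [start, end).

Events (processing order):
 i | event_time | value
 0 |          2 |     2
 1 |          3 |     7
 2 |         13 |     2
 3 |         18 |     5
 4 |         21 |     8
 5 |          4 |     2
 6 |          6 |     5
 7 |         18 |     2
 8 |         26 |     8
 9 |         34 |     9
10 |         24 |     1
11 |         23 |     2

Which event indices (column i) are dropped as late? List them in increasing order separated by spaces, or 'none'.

5 6 7 10 11

i=0 t=2 v=2: → [0,9); WM=−∞
i=1 t=3 v=7: → [3,12),[0,9); WM=−∞
i=2 t=13 v=2: → [12,21),[9,18),[6,15); WM=12; [0,9) fires=7 [3,12) fires=7
i=3 t=18 v=5: → [18,27),[15,24),[12,21); WM=12
i=4 t=21 v=8: → [21,30),[18,27),[15,24); WM=12
i=5 t=4 v=2: DROP (t<12-0); WM=20; [6,15) fires=2 [9,18) fires=2
i=6 t=6 v=5: DROP (t<20-0); WM=20
i=7 t=18 v=2: DROP (t<20-0); WM=20
i=8 t=26 v=8: → [24,33),[21,30),[18,27); WM=25; [12,21) fires=5 [15,24) fires=8
i=9 t=34 v=9: → [33,42),[30,39),[27,36); WM=25
i=10 t=24 v=1: DROP (t<25-0); WM=25
i=11 t=23 v=2: DROP (t<25-0); WM=33; [18,27) fires=8 [21,30) fires=8 [24,33) fires=8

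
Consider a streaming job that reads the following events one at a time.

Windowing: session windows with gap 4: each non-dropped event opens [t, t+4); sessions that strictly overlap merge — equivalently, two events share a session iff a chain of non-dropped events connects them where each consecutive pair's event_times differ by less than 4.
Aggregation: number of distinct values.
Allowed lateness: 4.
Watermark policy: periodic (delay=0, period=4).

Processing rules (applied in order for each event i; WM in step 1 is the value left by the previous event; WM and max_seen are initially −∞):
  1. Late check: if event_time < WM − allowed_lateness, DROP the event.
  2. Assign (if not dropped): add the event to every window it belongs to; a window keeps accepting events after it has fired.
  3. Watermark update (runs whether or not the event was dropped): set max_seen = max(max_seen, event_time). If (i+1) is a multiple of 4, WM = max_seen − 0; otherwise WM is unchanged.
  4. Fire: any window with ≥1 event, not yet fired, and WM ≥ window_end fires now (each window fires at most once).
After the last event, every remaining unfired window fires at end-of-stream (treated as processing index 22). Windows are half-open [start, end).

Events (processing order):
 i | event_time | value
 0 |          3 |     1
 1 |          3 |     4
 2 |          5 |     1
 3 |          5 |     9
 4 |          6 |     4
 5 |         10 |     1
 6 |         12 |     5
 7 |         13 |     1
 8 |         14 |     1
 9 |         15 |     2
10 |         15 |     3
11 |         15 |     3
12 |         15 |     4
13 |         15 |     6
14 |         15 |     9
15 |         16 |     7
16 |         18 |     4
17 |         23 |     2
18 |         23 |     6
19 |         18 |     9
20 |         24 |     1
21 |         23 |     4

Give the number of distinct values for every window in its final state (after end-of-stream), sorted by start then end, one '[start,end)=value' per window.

i=0 t=3 v=1: → [3,7); WM=−∞
i=1 t=3 v=4: → [3,7); WM=−∞
i=2 t=5 v=1: → [3,9); WM=−∞
i=3 t=5 v=9: → [3,9); WM=5
i=4 t=6 v=4: → [3,10); WM=5
i=5 t=10 v=1: → [10,14); WM=5
i=6 t=12 v=5: → [10,16); WM=5
i=7 t=13 v=1: → [10,17); WM=13
i=8 t=14 v=1: → [10,18); WM=13
i=9 t=15 v=2: → [10,19); WM=13
i=10 t=15 v=3: → [10,19); WM=13
i=11 t=15 v=3: → [10,19); WM=15
i=12 t=15 v=4: → [10,19); WM=15
i=13 t=15 v=6: → [10,19); WM=15
i=14 t=15 v=9: → [10,19); WM=15
i=15 t=16 v=7: → [10,20); WM=16
i=16 t=18 v=4: → [10,22); WM=16
i=17 t=23 v=2: → [23,27); WM=16
i=18 t=23 v=6: → [23,27); WM=16
i=19 t=18 v=9: → [10,22); WM=23
i=20 t=24 v=1: → [23,28); WM=23
i=21 t=23 v=4: → [23,28); WM=23

[3,10)=3 [10,22)=8 [23,28)=4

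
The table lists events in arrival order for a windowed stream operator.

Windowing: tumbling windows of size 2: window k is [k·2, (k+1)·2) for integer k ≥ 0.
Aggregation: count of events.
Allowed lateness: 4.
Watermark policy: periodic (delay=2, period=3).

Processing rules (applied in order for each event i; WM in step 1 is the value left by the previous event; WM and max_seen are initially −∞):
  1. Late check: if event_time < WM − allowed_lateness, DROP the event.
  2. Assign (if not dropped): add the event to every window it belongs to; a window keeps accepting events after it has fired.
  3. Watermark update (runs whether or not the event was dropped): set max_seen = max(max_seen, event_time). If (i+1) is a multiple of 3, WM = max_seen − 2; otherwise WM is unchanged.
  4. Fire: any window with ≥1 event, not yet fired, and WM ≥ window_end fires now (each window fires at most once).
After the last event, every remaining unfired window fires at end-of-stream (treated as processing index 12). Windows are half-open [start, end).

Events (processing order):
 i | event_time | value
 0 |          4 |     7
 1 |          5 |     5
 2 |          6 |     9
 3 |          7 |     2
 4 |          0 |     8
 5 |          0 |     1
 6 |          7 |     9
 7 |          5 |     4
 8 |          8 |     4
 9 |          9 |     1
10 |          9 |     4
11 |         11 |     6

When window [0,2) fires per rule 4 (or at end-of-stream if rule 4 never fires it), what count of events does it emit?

1

i=0 t=4 v=7: → [4,6); WM=−∞
i=1 t=5 v=5: → [4,6); WM=−∞
i=2 t=6 v=9: → [6,8); WM=4
i=3 t=7 v=2: → [6,8); WM=4
i=4 t=0 v=8: → [0,2); WM=4; [0,2) fires=1
i=5 t=0 v=1: → [0,2); WM=5
i=6 t=7 v=9: → [6,8); WM=5
i=7 t=5 v=4: → [4,6); WM=5
i=8 t=8 v=4: → [8,10); WM=6; [4,6) fires=3
i=9 t=9 v=1: → [8,10); WM=6
i=10 t=9 v=4: → [8,10); WM=6
i=11 t=11 v=6: → [10,12); WM=9; [6,8) fires=3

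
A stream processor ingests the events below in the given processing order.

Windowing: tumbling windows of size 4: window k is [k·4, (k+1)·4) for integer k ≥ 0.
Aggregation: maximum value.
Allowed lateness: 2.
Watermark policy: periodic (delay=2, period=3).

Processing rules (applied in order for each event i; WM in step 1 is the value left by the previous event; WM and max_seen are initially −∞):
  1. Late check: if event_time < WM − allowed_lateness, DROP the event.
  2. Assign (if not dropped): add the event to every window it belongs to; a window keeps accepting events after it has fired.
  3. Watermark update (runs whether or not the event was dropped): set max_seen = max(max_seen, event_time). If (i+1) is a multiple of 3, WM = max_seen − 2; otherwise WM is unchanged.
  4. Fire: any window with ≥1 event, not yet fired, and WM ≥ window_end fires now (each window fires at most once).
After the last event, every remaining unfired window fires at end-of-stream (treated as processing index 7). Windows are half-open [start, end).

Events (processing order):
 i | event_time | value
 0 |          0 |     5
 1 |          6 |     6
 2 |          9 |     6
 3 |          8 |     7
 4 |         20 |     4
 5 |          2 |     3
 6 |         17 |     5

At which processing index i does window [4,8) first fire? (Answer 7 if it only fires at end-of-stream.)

5

i=0 t=0 v=5: → [0,4); WM=−∞
i=1 t=6 v=6: → [4,8); WM=−∞
i=2 t=9 v=6: → [8,12); WM=7; [0,4) fires=5
i=3 t=8 v=7: → [8,12); WM=7
i=4 t=20 v=4: → [20,24); WM=7
i=5 t=2 v=3: DROP (t<7-2); WM=18; [4,8) fires=6 [8,12) fires=7
i=6 t=17 v=5: → [16,20); WM=18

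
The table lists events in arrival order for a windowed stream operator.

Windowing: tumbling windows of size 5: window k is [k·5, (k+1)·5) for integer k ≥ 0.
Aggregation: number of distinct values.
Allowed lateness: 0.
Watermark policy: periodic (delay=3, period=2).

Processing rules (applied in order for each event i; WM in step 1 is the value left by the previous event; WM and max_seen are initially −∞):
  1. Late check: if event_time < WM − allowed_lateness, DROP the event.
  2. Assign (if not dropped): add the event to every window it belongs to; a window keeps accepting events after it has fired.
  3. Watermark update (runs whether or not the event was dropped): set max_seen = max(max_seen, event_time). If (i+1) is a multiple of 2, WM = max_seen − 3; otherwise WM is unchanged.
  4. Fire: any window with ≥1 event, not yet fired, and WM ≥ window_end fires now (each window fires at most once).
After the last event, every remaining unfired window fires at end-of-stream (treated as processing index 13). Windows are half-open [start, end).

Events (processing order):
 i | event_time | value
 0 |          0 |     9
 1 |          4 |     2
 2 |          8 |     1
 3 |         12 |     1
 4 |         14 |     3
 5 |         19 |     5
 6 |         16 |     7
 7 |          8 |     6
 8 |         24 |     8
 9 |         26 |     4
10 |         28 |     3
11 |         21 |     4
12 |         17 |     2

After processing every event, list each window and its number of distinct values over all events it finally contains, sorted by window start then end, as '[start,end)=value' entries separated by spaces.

[0,5)=2 [5,10)=1 [10,15)=2 [15,20)=2 [20,25)=1 [25,30)=2

i=0 t=0 v=9: → [0,5); WM=−∞
i=1 t=4 v=2: → [0,5); WM=1
i=2 t=8 v=1: → [5,10); WM=1
i=3 t=12 v=1: → [10,15); WM=9; [0,5) fires=2
i=4 t=14 v=3: → [10,15); WM=9
i=5 t=19 v=5: → [15,20); WM=16; [5,10) fires=1 [10,15) fires=2
i=6 t=16 v=7: → [15,20); WM=16
i=7 t=8 v=6: DROP (t<16-0); WM=16
i=8 t=24 v=8: → [20,25); WM=16
i=9 t=26 v=4: → [25,30); WM=23; [15,20) fires=2
i=10 t=28 v=3: → [25,30); WM=23
i=11 t=21 v=4: DROP (t<23-0); WM=25; [20,25) fires=1
i=12 t=17 v=2: DROP (t<25-0); WM=25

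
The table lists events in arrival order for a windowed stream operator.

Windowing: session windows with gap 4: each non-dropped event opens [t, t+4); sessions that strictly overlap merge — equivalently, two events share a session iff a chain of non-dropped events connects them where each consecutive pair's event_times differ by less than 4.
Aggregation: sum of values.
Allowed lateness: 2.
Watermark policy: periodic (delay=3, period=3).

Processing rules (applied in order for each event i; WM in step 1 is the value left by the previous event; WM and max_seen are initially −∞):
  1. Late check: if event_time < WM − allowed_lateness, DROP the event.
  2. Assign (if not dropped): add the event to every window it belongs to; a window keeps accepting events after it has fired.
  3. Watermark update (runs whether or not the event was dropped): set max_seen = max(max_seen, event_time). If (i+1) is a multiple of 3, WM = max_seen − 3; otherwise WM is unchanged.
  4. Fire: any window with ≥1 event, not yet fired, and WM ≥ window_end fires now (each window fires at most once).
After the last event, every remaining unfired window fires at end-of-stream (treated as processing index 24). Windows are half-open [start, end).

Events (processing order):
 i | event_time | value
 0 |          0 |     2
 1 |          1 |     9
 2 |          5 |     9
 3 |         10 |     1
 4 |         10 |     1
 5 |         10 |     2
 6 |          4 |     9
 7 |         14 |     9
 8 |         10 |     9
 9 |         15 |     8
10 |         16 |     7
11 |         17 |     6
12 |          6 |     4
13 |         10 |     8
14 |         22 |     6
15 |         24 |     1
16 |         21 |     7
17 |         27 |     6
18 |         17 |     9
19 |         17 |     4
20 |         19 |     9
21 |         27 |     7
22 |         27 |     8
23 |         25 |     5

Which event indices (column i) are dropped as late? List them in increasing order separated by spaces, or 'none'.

i=0 t=0 v=2: → [0,4); WM=−∞
i=1 t=1 v=9: → [0,5); WM=−∞
i=2 t=5 v=9: → [5,9); WM=2
i=3 t=10 v=1: → [10,14); WM=2
i=4 t=10 v=1: → [10,14); WM=2
i=5 t=10 v=2: → [10,14); WM=7
i=6 t=4 v=9: DROP (t<7-2); WM=7
i=7 t=14 v=9: → [14,18); WM=7
i=8 t=10 v=9: → [10,14); WM=11
i=9 t=15 v=8: → [14,19); WM=11
i=10 t=16 v=7: → [14,20); WM=11
i=11 t=17 v=6: → [14,21); WM=14
i=12 t=6 v=4: DROP (t<14-2); WM=14
i=13 t=10 v=8: DROP (t<14-2); WM=14
i=14 t=22 v=6: → [22,26); WM=19
i=15 t=24 v=1: → [22,28); WM=19
i=16 t=21 v=7: → [21,28); WM=19
i=17 t=27 v=6: → [21,31); WM=24
i=18 t=17 v=9: DROP (t<24-2); WM=24
i=19 t=17 v=4: DROP (t<24-2); WM=24
i=20 t=19 v=9: DROP (t<24-2); WM=24
i=21 t=27 v=7: → [21,31); WM=24
i=22 t=27 v=8: → [21,31); WM=24
i=23 t=25 v=5: → [21,31); WM=24

6 12 13 18 19 20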